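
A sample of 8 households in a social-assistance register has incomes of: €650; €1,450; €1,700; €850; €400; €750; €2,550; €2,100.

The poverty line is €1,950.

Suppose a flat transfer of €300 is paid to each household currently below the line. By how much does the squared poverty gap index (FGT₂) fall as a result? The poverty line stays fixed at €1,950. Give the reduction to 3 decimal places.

Before: below the line — €400, €650, €750, €850, €1,450, €1,700; squared poverty gap index (FGT₂) = 0.23192.
After the €300 transfer: below the line — €700, €950, €1,050, €1,150, €1,750; squared poverty gap index (FGT₂) = 0.13322.
Reduction = 0.23192 − 0.13322 = 0.099.

0.099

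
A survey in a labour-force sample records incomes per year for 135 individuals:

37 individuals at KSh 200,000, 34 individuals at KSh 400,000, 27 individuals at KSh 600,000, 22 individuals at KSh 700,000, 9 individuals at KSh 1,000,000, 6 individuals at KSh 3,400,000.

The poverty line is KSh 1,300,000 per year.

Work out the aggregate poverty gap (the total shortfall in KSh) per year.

Incomes under z: 37×KSh 200,000, 34×KSh 400,000, 27×KSh 600,000, 22×KSh 700,000, 9×KSh 1,000,000 (q = 129 of N = 135).
Individual gaps: 37×(1300000−200000) = 40700000; 34×(1300000−400000) = 30600000; 27×(1300000−600000) = 18900000; 22×(1300000−700000) = 13200000; 9×(1300000−1000000) = 2700000.
Aggregate gap = KSh 106,100,000.

KSh 106,100,000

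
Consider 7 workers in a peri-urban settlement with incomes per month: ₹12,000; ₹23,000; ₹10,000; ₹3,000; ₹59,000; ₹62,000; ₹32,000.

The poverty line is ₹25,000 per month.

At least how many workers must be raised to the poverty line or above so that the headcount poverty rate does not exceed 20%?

3

Currently q = 4 of N = 7 are below the line (H = 0.571).
A headcount ratio of at most 20% allows at most ⌊0.20 × 7⌋ = 1 poor workers.
So at least 4 − 1 = 3 must be lifted.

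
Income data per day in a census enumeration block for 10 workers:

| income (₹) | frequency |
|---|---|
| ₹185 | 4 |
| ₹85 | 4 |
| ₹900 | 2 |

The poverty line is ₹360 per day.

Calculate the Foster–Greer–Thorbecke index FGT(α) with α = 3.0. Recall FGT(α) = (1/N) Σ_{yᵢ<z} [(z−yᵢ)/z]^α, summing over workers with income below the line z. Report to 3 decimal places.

0.224

Below the line: 4×₹85, 4×₹185 (q = 8 of N = 10).
Relative gaps: (360−85)/360 = 0.7639 (×4); (360−185)/360 = 0.4861 (×4).
Raised to α = 3.0: 0.44575 (×4); 0.11487 (×4).
Sum = 2.242477; FGT(3.0) = 2.242477 / 10 = 0.224.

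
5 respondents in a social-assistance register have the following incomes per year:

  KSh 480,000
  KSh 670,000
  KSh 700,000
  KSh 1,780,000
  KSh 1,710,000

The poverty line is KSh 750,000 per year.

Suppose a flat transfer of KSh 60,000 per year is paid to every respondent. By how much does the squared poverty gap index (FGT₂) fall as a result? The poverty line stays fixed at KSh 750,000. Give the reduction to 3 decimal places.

0.013

Before: below the line — KSh 480,000, KSh 670,000, KSh 700,000; squared poverty gap index (FGT₂) = 0.02908.
After the KSh 60,000 transfer: below the line — KSh 540,000, KSh 730,000; squared poverty gap index (FGT₂) = 0.01582.
Reduction = 0.02908 − 0.01582 = 0.013.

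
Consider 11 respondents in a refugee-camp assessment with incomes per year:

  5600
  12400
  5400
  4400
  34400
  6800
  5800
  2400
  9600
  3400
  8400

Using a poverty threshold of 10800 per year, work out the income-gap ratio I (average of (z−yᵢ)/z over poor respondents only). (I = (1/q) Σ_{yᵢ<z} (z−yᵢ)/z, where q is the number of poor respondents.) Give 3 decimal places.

0.467

Below the line: 2400, 3400, 4400, 5400, 5600, 5800, 6800, 8400, 9600 (q = 9 of N = 11).
Shortfall ratios (z−y)/z: 0.7778, 0.6852, 0.5926, 0.5000, 0.4815, 0.4630, 0.3704, 0.2222, 0.1111; sum = 4.203704.
I averages over the q = 9 poor units only: 4.203704 / 9 = 0.467.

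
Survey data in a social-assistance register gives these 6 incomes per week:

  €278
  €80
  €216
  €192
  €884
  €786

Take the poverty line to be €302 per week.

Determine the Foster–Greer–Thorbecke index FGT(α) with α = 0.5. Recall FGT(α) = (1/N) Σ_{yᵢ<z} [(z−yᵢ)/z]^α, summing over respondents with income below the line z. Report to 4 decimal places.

Below the line: €80, €192, €216, €278 (q = 4 of N = 6).
Shortfall ratios: (302−80)/302 = 0.7351; (302−192)/302 = 0.3642; (302−216)/302 = 0.2848; (302−278)/302 = 0.0795.
Raised to α = 0.5: 0.85738; 0.60352; 0.53364; 0.28190.
Sum = 2.276442; FGT(0.5) = 2.276442 / 6 = 0.3794.

0.3794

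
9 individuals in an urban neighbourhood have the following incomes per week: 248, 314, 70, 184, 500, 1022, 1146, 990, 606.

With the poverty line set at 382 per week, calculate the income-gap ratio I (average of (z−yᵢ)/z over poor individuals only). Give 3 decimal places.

Poor units: 70, 184, 248, 314 (q = 4 of N = 9).
Relative gaps: 0.8168, 0.5183, 0.3508, 0.1780; sum = 1.863874.
I averages over the q = 4 poor units only: 1.863874 / 4 = 0.466.

0.466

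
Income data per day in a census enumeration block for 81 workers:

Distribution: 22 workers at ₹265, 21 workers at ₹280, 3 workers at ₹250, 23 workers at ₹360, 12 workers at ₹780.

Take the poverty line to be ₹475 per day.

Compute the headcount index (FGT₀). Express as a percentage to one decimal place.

85.2%

69 of the 81 workers have income below ₹475.
H = 69/81 = 85.2%.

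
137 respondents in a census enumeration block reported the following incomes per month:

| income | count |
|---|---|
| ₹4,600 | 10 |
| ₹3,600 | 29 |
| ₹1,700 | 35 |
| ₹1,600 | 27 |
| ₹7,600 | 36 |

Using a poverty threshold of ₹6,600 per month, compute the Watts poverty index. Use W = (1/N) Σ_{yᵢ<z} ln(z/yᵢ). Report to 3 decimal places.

Incomes under z: 27×₹1,600, 35×₹1,700, 29×₹3,600, 10×₹4,600 (q = 101 of N = 137).
ln(z/y) terms: ln(6600/1600) = 1.4171 (×27); ln(6600/1700) = 1.3564 (×35); ln(6600/3600) = 0.6061 (×29); ln(6600/4600) = 0.3610 (×10).
W = 106.924303 / 137 = 0.780.

0.780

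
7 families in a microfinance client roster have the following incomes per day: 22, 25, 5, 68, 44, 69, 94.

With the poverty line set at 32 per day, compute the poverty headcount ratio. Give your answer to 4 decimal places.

0.4286

3 of the 7 families have income below 32.
H = 3/7 = 0.4286.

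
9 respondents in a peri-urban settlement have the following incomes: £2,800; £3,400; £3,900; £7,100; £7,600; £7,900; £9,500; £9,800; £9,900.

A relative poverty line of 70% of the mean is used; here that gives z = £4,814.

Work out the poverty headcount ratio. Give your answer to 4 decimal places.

0.3333

3 of the 9 respondents have income below £4,814.
H = 3/9 = 0.3333.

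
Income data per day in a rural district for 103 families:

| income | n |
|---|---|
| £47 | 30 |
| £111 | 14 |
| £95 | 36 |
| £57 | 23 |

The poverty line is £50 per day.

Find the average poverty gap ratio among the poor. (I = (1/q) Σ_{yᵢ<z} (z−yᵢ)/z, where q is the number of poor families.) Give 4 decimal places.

0.0600

Poor units: 30×£47 (q = 30 of N = 103).
Relative gaps: 0.0600 (×30); sum = 1.800000.
The income-gap ratio divides by q (the poor only): 1.800000 / 30 = 0.0600.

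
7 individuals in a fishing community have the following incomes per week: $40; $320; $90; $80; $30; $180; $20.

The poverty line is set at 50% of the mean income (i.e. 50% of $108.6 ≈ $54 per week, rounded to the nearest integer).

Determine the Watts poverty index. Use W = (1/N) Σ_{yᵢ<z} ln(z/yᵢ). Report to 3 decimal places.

0.269

Poor units: $20, $30, $40 (q = 3 of N = 7).
Log gaps: ln(54/20) = 0.9933; ln(54/30) = 0.5878; ln(54/40) = 0.3001.
W = 1.881143 / 7 = 0.269.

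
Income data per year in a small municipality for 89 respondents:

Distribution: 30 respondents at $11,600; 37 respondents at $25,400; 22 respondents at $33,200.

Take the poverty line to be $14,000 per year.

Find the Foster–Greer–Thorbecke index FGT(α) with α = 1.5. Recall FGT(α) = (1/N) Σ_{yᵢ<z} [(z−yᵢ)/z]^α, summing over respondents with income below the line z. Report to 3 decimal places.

Below z: 30×$11,600 (q = 30 of N = 89).
Relative gaps: (14000−11600)/14000 = 0.1714 (×30).
Raised to α = 1.5: 0.07098 (×30).
Sum = 2.129345; FGT(1.5) = 2.129345 / 89 = 0.024.

0.024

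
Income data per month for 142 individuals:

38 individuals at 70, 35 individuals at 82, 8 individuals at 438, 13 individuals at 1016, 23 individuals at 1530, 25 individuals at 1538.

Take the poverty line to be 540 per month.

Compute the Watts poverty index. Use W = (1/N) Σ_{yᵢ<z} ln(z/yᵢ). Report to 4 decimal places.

Below z: 38×70, 35×82, 8×438 (q = 81 of N = 142).
Log gaps: ln(540/70) = 2.0431 (×38); ln(540/82) = 1.8848 (×35); ln(540/438) = 0.2094 (×8).
W = 145.281356 / 142 = 1.0231.

1.0231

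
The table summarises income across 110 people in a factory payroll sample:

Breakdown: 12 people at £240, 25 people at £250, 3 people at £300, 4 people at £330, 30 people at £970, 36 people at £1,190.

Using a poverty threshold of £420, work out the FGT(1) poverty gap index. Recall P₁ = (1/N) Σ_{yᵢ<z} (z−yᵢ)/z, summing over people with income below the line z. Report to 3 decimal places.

Incomes under z: 12×£240, 25×£250, 3×£300, 4×£330 (q = 44 of N = 110).
Shortfall ratios: (420−240)/420 = 0.4286 (×12); (420−250)/420 = 0.4048 (×25); (420−300)/420 = 0.2857 (×3); (420−330)/420 = 0.2143 (×4).
Sum of shortfalls = 16.976190; P₁ averages over all N: 16.976190 / 110 = 0.154.

0.154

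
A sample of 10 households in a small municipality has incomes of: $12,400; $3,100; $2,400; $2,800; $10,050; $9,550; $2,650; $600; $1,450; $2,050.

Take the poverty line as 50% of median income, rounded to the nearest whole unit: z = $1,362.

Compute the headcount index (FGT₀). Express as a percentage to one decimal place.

1 of the 10 households have income below $1,362.
H = 1/10 = 10.0%.

10.0%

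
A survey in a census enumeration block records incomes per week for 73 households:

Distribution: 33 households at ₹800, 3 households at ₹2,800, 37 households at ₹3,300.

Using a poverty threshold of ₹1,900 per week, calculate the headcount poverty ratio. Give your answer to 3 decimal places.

33 of the 73 households have income below ₹1,900.
H = 33/73 = 0.452.

0.452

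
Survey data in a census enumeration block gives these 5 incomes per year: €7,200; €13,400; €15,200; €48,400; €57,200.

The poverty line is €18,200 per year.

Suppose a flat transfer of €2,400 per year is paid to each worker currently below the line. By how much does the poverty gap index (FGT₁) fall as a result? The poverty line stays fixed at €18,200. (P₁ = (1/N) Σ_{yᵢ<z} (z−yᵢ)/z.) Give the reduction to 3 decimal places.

0.079

Before: below the line — €7,200, €13,400, €15,200; poverty gap index (FGT₁) = 0.20659.
After the €2,400 transfer: below the line — €9,600, €15,800, €17,600; poverty gap index (FGT₁) = 0.12747.
Reduction = 0.20659 − 0.12747 = 0.079.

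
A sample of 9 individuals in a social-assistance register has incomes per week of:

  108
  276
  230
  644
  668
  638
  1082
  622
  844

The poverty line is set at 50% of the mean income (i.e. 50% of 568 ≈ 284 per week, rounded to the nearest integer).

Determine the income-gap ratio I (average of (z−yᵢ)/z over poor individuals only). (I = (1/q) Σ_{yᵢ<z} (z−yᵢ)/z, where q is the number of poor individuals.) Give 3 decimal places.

0.279

Incomes under z: 108, 230, 276 (q = 3 of N = 9).
Shortfall ratios (z−y)/z: 0.6197, 0.1901, 0.0282; sum = 0.838028.
I averages over the q = 3 poor units only: 0.838028 / 3 = 0.279.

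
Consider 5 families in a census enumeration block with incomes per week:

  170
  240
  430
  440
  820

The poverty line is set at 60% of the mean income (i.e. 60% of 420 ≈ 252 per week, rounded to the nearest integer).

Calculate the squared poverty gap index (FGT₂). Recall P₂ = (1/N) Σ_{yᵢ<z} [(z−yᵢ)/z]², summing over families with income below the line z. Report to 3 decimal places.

0.022

Below z: 170, 240 (q = 2 of N = 5).
Relative gaps: (252−170)/252 = 0.3254; (252−240)/252 = 0.0476.
Squared: 0.1059; 0.0023.
Sum = 0.108151; P₂ = 0.108151 / 5 = 0.022.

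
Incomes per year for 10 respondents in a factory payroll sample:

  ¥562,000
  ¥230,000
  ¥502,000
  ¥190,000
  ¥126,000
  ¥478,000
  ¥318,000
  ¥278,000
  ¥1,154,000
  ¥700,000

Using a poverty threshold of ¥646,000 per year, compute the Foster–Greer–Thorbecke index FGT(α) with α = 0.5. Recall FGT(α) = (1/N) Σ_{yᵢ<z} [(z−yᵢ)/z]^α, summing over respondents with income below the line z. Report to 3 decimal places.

Below z: ¥126,000, ¥190,000, ¥230,000, ¥278,000, ¥318,000, ¥478,000, ¥502,000, ¥562,000 (q = 8 of N = 10).
Relative gaps: (646000−126000)/646000 = 0.8050; (646000−190000)/646000 = 0.7059; (646000−230000)/646000 = 0.6440; (646000−278000)/646000 = 0.5697; (646000−318000)/646000 = 0.5077; (646000−478000)/646000 = 0.2601; (646000−502000)/646000 = 0.2229; (646000−562000)/646000 = 0.1300.
Raised to α = 0.5: 0.89719; 0.84017; 0.80247; 0.75476; 0.71256; 0.50996; 0.47213; 0.36060.
Sum = 5.349844; FGT(0.5) = 5.349844 / 10 = 0.535.

0.535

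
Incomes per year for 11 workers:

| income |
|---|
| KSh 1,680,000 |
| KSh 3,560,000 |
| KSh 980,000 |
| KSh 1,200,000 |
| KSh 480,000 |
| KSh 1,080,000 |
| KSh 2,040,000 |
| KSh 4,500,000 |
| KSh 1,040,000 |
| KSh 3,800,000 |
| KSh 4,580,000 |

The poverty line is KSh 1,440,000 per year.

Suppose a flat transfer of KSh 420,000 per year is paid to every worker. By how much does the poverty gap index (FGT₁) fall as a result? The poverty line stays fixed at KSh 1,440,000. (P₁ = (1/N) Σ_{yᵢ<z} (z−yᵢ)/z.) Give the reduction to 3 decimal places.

0.116

Before: below the line — KSh 480,000, KSh 980,000, KSh 1,040,000, KSh 1,080,000, KSh 1,200,000; poverty gap index (FGT₁) = 0.15278.
After the KSh 420,000 transfer: below the line — KSh 900,000, KSh 1,400,000; poverty gap index (FGT₁) = 0.03662.
Reduction = 0.15278 − 0.03662 = 0.116.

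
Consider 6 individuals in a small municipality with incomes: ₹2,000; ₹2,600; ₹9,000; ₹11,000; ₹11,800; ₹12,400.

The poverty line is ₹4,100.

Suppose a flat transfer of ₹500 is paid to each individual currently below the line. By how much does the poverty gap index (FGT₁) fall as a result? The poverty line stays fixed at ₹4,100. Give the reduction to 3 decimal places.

Before: below the line — ₹2,000, ₹2,600; poverty gap index (FGT₁) = 0.14634.
After the ₹500 transfer: below the line — ₹2,500, ₹3,100; poverty gap index (FGT₁) = 0.10569.
Reduction = 0.14634 − 0.10569 = 0.041.

0.041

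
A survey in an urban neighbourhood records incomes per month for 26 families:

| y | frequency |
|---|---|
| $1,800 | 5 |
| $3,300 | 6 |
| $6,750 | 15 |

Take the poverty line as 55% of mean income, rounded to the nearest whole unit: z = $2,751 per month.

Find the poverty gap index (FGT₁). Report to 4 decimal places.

0.0665

Incomes under z: 5×$1,800 (q = 5 of N = 26).
Shortfall ratios: (2751−1800)/2751 = 0.3457 (×5).
Σ = 1.728462. Dividing by the full population N = 26 gives P₁ = 0.0665.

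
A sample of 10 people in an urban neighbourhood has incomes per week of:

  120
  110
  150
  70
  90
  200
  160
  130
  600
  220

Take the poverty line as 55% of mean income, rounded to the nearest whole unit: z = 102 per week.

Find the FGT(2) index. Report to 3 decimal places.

0.011

Below the line: 70, 90 (q = 2 of N = 10).
Shortfall ratios: (102−70)/102 = 0.3137; (102−90)/102 = 0.1176.
Squared: 0.0984; 0.0138.
Sum = 0.112265; P₂ = 0.112265 / 10 = 0.011.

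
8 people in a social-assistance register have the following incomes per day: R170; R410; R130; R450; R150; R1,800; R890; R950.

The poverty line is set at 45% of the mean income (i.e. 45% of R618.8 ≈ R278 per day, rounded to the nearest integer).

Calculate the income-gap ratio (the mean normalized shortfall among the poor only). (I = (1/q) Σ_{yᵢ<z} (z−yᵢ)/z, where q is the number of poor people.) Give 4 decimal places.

0.4604

Poor units: R130, R150, R170 (q = 3 of N = 8).
Relative gaps: 0.5324, 0.4604, 0.3885; sum = 1.381295.
The income-gap ratio divides by q (the poor only): 1.381295 / 3 = 0.4604.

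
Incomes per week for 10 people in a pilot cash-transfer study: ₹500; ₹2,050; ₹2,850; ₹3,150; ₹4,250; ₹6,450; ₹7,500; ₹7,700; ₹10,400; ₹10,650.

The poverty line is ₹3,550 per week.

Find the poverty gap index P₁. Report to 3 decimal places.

0.159

Below the line: ₹500, ₹2,050, ₹2,850, ₹3,150 (q = 4 of N = 10).
Normalized shortfalls: (3550−500)/3550 = 0.8592; (3550−2050)/3550 = 0.4225; (3550−2850)/3550 = 0.1972; (3550−3150)/3550 = 0.1127.
Sum of shortfalls = 1.591549; P₁ averages over all N: 1.591549 / 10 = 0.159.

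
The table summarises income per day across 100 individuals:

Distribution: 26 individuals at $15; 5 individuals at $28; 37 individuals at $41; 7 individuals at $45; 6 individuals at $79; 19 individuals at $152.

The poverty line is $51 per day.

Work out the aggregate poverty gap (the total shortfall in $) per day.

Incomes under z: 26×$15, 5×$28, 37×$41, 7×$45 (q = 75 of N = 100).
Individual gaps: 26×(51−15) = 936; 5×(51−28) = 115; 37×(51−41) = 370; 7×(51−45) = 42.
Aggregate gap = $1,463.

$1,463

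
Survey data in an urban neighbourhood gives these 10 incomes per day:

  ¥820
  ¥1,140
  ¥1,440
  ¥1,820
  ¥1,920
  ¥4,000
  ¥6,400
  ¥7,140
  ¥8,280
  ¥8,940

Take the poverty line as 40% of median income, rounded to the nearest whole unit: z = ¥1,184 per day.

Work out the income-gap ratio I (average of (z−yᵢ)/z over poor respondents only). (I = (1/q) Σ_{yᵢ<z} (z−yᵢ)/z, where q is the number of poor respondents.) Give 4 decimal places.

0.1723

Below z: ¥820, ¥1,140 (q = 2 of N = 10).
Relative gaps: 0.3074, 0.0372; sum = 0.344595.
The income-gap ratio divides by q (the poor only): 0.344595 / 2 = 0.1723.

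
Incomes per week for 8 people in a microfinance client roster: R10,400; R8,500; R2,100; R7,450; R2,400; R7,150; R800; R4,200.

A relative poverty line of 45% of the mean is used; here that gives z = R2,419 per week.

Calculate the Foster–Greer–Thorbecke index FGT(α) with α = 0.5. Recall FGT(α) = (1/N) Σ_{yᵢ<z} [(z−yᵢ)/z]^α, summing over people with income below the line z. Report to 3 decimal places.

0.159

Below the line: R800, R2,100, R2,400 (q = 3 of N = 8).
Relative gaps: (2419−800)/2419 = 0.6693; (2419−2100)/2419 = 0.1319; (2419−2400)/2419 = 0.0079.
Raised to α = 0.5: 0.81810; 0.36314; 0.08863.
Sum = 1.269867; FGT(0.5) = 1.269867 / 8 = 0.159.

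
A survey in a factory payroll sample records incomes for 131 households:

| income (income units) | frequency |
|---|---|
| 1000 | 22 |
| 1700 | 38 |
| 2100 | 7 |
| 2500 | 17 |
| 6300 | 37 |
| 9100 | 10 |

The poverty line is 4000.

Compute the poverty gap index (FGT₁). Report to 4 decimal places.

0.3668

Below z: 22×1000, 38×1700, 7×2100, 17×2500 (q = 84 of N = 131).
Normalized shortfalls: (4000−1000)/4000 = 0.7500 (×22); (4000−1700)/4000 = 0.5750 (×38); (4000−2100)/4000 = 0.4750 (×7); (4000−2500)/4000 = 0.3750 (×17).
Sum of shortfalls = 48.050000; P₁ averages over all N: 48.050000 / 131 = 0.3668.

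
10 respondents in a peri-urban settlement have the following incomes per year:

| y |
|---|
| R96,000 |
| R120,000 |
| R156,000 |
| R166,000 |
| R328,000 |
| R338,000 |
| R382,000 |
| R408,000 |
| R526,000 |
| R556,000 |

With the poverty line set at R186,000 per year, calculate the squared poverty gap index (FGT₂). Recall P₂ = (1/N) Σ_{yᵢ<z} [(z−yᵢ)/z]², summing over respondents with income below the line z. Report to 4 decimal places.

0.0398

Below the line: R96,000, R120,000, R156,000, R166,000 (q = 4 of N = 10).
Gap ratios (z−y)/z: (186000−96000)/186000 = 0.4839; (186000−120000)/186000 = 0.3548; (186000−156000)/186000 = 0.1613; (186000−166000)/186000 = 0.1075.
Squared: 0.2341; 0.1259; 0.0260; 0.0116.
Sum = 0.397618; P₂ = 0.397618 / 10 = 0.0398.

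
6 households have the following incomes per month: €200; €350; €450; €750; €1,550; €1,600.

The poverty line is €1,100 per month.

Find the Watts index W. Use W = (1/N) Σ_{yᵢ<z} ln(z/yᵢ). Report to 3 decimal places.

Below z: €200, €350, €450, €750 (q = 4 of N = 6).
Log gaps: ln(1100/200) = 1.7047; ln(1100/350) = 1.1451; ln(1100/450) = 0.8938; ln(1100/750) = 0.3830.
W = 4.126691 / 6 = 0.688.

0.688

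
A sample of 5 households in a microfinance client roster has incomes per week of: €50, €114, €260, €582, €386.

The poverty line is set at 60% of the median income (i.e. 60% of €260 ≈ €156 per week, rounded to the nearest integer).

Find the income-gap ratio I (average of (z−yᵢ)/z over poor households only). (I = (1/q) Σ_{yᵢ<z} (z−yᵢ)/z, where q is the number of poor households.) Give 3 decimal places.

0.474

Below the line: €50, €114 (q = 2 of N = 5).
Relative gaps: 0.6795, 0.2692; sum = 0.948718.
I averages over the q = 2 poor units only: 0.948718 / 2 = 0.474.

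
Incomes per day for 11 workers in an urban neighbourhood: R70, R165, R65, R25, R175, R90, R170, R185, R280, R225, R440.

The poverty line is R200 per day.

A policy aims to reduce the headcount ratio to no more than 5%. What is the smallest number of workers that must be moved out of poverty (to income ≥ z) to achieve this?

8

8 of the 11 workers are poor, so H = 8/11 = 0.727.
A headcount ratio of at most 5% allows at most ⌊0.05 × 11⌋ = 0 poor workers.
So at least 8 − 0 = 8 must be lifted.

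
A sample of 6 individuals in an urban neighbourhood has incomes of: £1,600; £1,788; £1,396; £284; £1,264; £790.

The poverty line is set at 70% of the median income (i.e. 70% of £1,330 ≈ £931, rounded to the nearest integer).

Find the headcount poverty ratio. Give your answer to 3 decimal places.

2 of the 6 individuals have income below £931.
H = 2/6 = 0.333.

0.333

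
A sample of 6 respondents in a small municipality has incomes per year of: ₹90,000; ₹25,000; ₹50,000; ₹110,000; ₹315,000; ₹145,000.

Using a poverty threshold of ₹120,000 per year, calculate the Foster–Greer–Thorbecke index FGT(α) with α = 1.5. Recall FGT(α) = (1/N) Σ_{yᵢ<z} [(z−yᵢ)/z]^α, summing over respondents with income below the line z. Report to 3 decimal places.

0.216

Incomes under z: ₹25,000, ₹50,000, ₹90,000, ₹110,000 (q = 4 of N = 6).
Shortfall ratios: (120000−25000)/120000 = 0.7917; (120000−50000)/120000 = 0.5833; (120000−90000)/120000 = 0.2500; (120000−110000)/120000 = 0.0833.
Raised to α = 1.5: 0.70439; 0.44553; 0.12500; 0.02406.
Sum = 1.298975; FGT(1.5) = 1.298975 / 6 = 0.216.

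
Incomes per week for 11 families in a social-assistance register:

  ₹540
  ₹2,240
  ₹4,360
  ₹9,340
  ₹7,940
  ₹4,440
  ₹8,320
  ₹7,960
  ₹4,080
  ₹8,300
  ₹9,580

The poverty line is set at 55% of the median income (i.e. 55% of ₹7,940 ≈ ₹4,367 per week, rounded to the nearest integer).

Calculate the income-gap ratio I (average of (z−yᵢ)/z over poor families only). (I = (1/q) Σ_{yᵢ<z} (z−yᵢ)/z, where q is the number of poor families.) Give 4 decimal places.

Below the line: ₹540, ₹2,240, ₹4,080, ₹4,360 (q = 4 of N = 11).
Relative gaps: 0.8763, 0.4871, 0.0657, 0.0016; sum = 1.430730.
I averages over the q = 4 poor units only: 1.430730 / 4 = 0.3577.

0.3577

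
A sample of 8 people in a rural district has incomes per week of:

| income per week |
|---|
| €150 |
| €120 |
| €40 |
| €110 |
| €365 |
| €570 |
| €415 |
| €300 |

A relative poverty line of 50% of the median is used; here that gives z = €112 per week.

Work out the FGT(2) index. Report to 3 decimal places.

Below z: €40, €110 (q = 2 of N = 8).
Normalized shortfalls: (112−40)/112 = 0.6429; (112−110)/112 = 0.0179.
Squared: 0.4133; 0.0003.
Sum = 0.413584; P₂ = 0.413584 / 8 = 0.052.

0.052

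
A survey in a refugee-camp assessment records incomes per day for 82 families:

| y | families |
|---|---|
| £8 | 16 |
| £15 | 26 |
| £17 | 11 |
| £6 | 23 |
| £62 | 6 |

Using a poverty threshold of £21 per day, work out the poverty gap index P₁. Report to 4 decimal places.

0.4373

Poor units: 23×£6, 16×£8, 26×£15, 11×£17 (q = 76 of N = 82).
Relative gaps: (21−6)/21 = 0.7143 (×23); (21−8)/21 = 0.6190 (×16); (21−15)/21 = 0.2857 (×26); (21−17)/21 = 0.1905 (×11).
Sum of shortfalls = 35.857143; P₁ averages over all N: 35.857143 / 82 = 0.4373.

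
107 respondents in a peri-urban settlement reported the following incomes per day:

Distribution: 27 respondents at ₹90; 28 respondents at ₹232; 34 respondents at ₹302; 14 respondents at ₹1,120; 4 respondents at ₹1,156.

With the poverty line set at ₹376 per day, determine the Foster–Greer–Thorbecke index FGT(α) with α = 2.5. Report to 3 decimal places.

Below the line: 27×₹90, 28×₹232, 34×₹302 (q = 89 of N = 107).
Relative gaps: (376−90)/376 = 0.7606 (×27); (376−232)/376 = 0.3830 (×28); (376−302)/376 = 0.1968 (×34).
Raised to α = 2.5: 0.50460 (×27); 0.09077 (×28); 0.01718 (×34).
Sum = 16.749907; FGT(2.5) = 16.749907 / 107 = 0.157.

0.157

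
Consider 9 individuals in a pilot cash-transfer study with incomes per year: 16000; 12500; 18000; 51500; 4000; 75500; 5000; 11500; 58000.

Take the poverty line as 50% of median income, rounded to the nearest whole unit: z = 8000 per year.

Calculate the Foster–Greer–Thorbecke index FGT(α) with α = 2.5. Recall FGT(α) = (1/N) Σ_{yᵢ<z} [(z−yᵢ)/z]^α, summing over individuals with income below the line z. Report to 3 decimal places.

Poor units: 4000, 5000 (q = 2 of N = 9).
Normalized shortfalls: (8000−4000)/8000 = 0.5000; (8000−5000)/8000 = 0.3750.
Raised to α = 2.5: 0.17678; 0.08611.
Sum = 0.262892; FGT(2.5) = 0.262892 / 9 = 0.029.

0.029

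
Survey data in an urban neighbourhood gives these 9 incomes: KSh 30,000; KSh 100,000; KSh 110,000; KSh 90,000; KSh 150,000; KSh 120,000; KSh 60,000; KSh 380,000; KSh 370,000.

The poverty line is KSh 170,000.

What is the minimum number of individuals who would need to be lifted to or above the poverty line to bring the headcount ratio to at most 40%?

7 of the 9 individuals are poor, so H = 7/9 = 0.778.
A headcount ratio of at most 40% allows at most ⌊0.40 × 9⌋ = 3 poor individuals.
So at least 7 − 3 = 4 must be lifted.

4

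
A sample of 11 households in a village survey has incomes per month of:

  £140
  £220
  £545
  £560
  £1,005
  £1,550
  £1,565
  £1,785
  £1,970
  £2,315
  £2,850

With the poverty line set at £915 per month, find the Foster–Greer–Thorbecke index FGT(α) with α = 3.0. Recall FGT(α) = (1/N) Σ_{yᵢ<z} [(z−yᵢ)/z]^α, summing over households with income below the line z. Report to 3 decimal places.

Poor units: £140, £220, £545, £560 (q = 4 of N = 11).
Shortfall ratios: (915−140)/915 = 0.8470; (915−220)/915 = 0.7596; (915−545)/915 = 0.4044; (915−560)/915 = 0.3880.
Raised to α = 3.0: 0.60763; 0.43822; 0.06612; 0.05840.
Sum = 1.170375; FGT(3.0) = 1.170375 / 11 = 0.106.

0.106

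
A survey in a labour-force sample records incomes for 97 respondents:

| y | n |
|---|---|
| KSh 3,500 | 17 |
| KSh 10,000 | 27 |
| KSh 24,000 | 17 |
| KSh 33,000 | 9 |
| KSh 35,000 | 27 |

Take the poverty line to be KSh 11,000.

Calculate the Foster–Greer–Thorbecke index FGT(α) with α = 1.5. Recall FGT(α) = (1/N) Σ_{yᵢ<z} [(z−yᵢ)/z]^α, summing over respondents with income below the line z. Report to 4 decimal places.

Below the line: 17×KSh 3,500, 27×KSh 10,000 (q = 44 of N = 97).
Relative gaps: (11000−3500)/11000 = 0.6818 (×17); (11000−10000)/11000 = 0.0909 (×27).
Raised to α = 1.5: 0.56299 (×17); 0.02741 (×27).
Sum = 10.310951; FGT(1.5) = 10.310951 / 97 = 0.1063.

0.1063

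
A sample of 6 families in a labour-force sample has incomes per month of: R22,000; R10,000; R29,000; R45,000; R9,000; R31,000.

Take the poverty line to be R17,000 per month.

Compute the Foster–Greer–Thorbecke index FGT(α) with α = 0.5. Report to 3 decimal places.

0.221

Below z: R9,000, R10,000 (q = 2 of N = 6).
Shortfall ratios: (17000−9000)/17000 = 0.4706; (17000−10000)/17000 = 0.4118.
Raised to α = 0.5: 0.68599; 0.64169.
Sum = 1.327683; FGT(0.5) = 1.327683 / 6 = 0.221.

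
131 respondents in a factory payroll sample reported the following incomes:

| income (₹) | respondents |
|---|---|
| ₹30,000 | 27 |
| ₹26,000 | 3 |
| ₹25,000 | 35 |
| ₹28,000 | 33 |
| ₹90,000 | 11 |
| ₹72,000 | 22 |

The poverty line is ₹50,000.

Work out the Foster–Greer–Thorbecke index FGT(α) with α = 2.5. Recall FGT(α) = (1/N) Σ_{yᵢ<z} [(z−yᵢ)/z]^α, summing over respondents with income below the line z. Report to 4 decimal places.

0.1041

Poor units: 35×₹25,000, 3×₹26,000, 33×₹28,000, 27×₹30,000 (q = 98 of N = 131).
Relative gaps: (50000−25000)/50000 = 0.5000 (×35); (50000−26000)/50000 = 0.4800 (×3); (50000−28000)/50000 = 0.4400 (×33); (50000−30000)/50000 = 0.4000 (×27).
Raised to α = 2.5: 0.17678 (×35); 0.15963 (×3); 0.12842 (×33); 0.10119 (×27).
Sum = 13.636120; FGT(2.5) = 13.636120 / 131 = 0.1041.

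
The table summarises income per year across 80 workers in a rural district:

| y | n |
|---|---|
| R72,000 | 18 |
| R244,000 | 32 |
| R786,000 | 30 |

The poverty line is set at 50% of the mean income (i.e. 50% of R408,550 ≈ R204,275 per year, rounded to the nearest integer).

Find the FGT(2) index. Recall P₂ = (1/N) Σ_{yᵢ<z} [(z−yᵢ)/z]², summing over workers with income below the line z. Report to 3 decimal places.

0.094

Incomes under z: 18×R72,000 (q = 18 of N = 80).
Relative gaps: (204275−72000)/204275 = 0.6475 (×18).
Squared: 0.4193 (×18).
Sum = 7.547404; P₂ = 7.547404 / 80 = 0.094.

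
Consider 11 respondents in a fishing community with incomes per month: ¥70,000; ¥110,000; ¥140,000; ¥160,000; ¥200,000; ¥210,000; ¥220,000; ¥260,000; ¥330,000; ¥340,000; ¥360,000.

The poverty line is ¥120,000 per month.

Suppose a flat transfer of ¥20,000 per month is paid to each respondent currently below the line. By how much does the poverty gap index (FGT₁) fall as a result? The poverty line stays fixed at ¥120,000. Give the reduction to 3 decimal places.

0.023

Before: below the line — ¥70,000, ¥110,000; poverty gap index (FGT₁) = 0.04545.
After the ¥20,000 transfer: below the line — ¥90,000; poverty gap index (FGT₁) = 0.02273.
Reduction = 0.04545 − 0.02273 = 0.023.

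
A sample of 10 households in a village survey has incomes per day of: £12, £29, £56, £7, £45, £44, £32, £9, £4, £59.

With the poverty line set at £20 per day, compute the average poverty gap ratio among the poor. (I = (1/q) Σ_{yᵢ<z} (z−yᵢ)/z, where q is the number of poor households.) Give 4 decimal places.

0.6000

Below the line: £4, £7, £9, £12 (q = 4 of N = 10).
Relative gaps: 0.8000, 0.6500, 0.5500, 0.4000; sum = 2.400000.
The income-gap ratio divides by q (the poor only): 2.400000 / 4 = 0.6000.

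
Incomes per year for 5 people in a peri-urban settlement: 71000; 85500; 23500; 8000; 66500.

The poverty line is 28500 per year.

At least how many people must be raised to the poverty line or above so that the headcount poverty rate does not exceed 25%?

1

2 of the 5 people are poor, so H = 2/5 = 0.400.
A headcount ratio of at most 25% allows at most ⌊0.25 × 5⌋ = 1 poor people.
So at least 2 − 1 = 1 must be lifted.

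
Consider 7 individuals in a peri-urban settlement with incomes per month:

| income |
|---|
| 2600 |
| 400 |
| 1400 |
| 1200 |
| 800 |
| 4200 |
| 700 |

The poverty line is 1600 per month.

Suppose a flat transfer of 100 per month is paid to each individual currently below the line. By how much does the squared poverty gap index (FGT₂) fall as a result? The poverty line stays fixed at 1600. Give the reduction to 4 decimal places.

Before: below the line — 400, 700, 800, 1200, 1400; squared poverty gap index (FGT₂) = 0.172433.
After the 100 transfer: below the line — 500, 800, 900, 1300, 1500; squared poverty gap index (FGT₂) = 0.136161.
Reduction = 0.172433 − 0.136161 = 0.0363.

0.0363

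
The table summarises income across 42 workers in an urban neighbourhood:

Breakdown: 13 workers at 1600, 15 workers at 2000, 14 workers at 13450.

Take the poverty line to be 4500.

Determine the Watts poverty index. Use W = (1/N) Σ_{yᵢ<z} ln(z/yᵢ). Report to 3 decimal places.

Below z: 13×1600, 15×2000 (q = 28 of N = 42).
ln(z/y) terms: ln(4500/1600) = 1.0341 (×13); ln(4500/2000) = 0.8109 (×15).
W = 25.606912 / 42 = 0.610.

0.610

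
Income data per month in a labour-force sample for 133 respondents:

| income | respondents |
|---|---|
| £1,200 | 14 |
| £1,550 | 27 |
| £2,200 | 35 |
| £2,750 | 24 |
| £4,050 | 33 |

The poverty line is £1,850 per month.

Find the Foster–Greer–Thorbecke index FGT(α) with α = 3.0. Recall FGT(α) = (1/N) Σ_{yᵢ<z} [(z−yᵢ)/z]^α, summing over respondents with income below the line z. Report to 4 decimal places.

Below z: 14×£1,200, 27×£1,550 (q = 41 of N = 133).
Shortfall ratios: (1850−1200)/1850 = 0.3514 (×14); (1850−1550)/1850 = 0.1622 (×27).
Raised to α = 3.0: 0.04337 (×14); 0.00426 (×27).
Sum = 0.722366; FGT(3.0) = 0.722366 / 133 = 0.0054.

0.0054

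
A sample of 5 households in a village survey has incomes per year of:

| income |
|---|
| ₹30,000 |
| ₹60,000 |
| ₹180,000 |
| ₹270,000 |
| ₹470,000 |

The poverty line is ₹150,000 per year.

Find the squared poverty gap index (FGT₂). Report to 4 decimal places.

Below the line: ₹30,000, ₹60,000 (q = 2 of N = 5).
Relative gaps: (150000−30000)/150000 = 0.8000; (150000−60000)/150000 = 0.6000.
Squared: 0.6400; 0.3600.
Sum = 1.000000; P₂ = 1.000000 / 5 = 0.2000.

0.2000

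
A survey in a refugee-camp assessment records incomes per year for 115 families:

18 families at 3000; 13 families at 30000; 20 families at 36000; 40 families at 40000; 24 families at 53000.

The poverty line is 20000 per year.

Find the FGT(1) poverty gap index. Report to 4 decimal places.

0.1330

Incomes under z: 18×3000 (q = 18 of N = 115).
Gap ratios (z−y)/z: (20000−3000)/20000 = 0.8500 (×18).
Σ = 15.300000. Dividing by the full population N = 115 gives P₁ = 0.1330.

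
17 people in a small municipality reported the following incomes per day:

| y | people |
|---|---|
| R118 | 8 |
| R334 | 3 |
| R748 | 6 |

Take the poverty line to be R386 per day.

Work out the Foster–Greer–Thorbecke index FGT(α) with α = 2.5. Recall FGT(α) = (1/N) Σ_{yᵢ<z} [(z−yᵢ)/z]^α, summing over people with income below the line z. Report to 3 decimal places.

0.190

Below the line: 8×R118, 3×R334 (q = 11 of N = 17).
Relative gaps: (386−118)/386 = 0.6943 (×8); (386−334)/386 = 0.1347 (×3).
Raised to α = 2.5: 0.40167 (×8); 0.00666 (×3).
Sum = 3.233338; FGT(2.5) = 3.233338 / 17 = 0.190.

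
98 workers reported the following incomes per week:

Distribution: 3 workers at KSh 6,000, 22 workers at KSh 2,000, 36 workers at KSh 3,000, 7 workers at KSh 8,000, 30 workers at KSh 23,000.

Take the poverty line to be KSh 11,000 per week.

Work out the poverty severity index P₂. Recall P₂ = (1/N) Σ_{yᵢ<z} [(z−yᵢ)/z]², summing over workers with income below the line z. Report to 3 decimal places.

0.356

Below the line: 22×KSh 2,000, 36×KSh 3,000, 3×KSh 6,000, 7×KSh 8,000 (q = 68 of N = 98).
Normalized shortfalls: (11000−2000)/11000 = 0.8182 (×22); (11000−3000)/11000 = 0.7273 (×36); (11000−6000)/11000 = 0.4545 (×3); (11000−8000)/11000 = 0.2727 (×7).
Squared: 0.6694 (×22); 0.5289 (×36); 0.2066 (×3); 0.0744 (×7).
Sum = 34.909091; P₂ = 34.909091 / 98 = 0.356.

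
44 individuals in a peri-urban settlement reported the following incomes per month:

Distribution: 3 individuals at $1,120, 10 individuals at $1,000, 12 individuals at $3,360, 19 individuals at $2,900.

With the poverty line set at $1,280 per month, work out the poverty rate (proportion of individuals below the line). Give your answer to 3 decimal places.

0.295

13 of the 44 individuals have income below $1,280.
H = 13/44 = 0.295.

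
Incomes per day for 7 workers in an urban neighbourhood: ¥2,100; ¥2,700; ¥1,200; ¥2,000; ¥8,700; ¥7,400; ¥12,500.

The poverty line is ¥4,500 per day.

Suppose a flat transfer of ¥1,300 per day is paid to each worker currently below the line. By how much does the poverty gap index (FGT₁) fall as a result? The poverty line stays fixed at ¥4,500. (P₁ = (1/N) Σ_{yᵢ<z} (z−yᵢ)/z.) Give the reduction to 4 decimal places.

0.1651

Before: below the line — ¥1,200, ¥2,000, ¥2,100, ¥2,700; poverty gap index (FGT₁) = 0.317460.
After the ¥1,300 transfer: below the line — ¥2,500, ¥3,300, ¥3,400, ¥4,000; poverty gap index (FGT₁) = 0.152381.
Reduction = 0.317460 − 0.152381 = 0.1651.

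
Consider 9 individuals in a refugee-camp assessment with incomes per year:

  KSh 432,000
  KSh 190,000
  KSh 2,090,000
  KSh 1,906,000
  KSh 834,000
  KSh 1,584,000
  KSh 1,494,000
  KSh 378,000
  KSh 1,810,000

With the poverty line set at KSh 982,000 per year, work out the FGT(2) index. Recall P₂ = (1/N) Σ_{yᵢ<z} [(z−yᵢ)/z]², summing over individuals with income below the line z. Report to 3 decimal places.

0.152

Below the line: KSh 190,000, KSh 378,000, KSh 432,000, KSh 834,000 (q = 4 of N = 9).
Shortfall ratios: (982000−190000)/982000 = 0.8065; (982000−378000)/982000 = 0.6151; (982000−432000)/982000 = 0.5601; (982000−834000)/982000 = 0.1507.
Squared: 0.6505; 0.3783; 0.3137; 0.0227.
Sum = 1.365188; P₂ = 1.365188 / 9 = 0.152.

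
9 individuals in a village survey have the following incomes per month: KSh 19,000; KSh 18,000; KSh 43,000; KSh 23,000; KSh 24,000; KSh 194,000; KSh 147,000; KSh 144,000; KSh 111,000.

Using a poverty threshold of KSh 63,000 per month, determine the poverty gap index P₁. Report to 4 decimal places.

Poor units: KSh 18,000, KSh 19,000, KSh 23,000, KSh 24,000, KSh 43,000 (q = 5 of N = 9).
Relative gaps: (63000−18000)/63000 = 0.7143; (63000−19000)/63000 = 0.6984; (63000−23000)/63000 = 0.6349; (63000−24000)/63000 = 0.6190; (63000−43000)/63000 = 0.3175.
Σ = 2.984127. Dividing by the full population N = 9 gives P₁ = 0.3316.

0.3316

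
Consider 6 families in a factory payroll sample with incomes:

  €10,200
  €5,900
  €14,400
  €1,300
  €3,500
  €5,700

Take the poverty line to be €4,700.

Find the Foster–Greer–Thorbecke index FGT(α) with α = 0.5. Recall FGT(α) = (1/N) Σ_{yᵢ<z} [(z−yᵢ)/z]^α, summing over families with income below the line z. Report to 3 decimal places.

Below the line: €1,300, €3,500 (q = 2 of N = 6).
Normalized shortfalls: (4700−1300)/4700 = 0.7234; (4700−3500)/4700 = 0.2553.
Raised to α = 0.5: 0.85053; 0.50529.
Sum = 1.355823; FGT(0.5) = 1.355823 / 6 = 0.226.

0.226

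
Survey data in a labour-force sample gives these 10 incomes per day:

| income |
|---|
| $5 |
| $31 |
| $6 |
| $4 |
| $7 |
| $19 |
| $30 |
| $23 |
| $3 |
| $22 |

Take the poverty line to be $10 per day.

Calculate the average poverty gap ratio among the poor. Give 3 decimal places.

0.500

Incomes under z: $3, $4, $5, $6, $7 (q = 5 of N = 10).
Shortfall ratios (z−y)/z: 0.7000, 0.6000, 0.5000, 0.4000, 0.3000; sum = 2.500000.
The income-gap ratio divides by q (the poor only): 2.500000 / 5 = 0.500.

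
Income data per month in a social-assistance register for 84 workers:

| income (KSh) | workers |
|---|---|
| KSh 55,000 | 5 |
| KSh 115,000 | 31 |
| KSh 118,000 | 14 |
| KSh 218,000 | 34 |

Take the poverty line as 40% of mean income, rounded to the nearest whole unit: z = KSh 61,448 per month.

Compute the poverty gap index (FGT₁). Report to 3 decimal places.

0.006

Poor units: 5×KSh 55,000 (q = 5 of N = 84).
Gap ratios (z−y)/z: (61448−55000)/61448 = 0.1049 (×5).
Sum of shortfalls = 0.524671; P₁ averages over all N: 0.524671 / 84 = 0.006.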